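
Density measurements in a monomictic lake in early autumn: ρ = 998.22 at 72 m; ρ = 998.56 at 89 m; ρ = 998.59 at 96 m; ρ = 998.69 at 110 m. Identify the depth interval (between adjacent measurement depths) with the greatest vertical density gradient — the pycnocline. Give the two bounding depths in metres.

Compute the density gradient over each adjacent pair:
  72–89 m: Δρ/Δz = 0.34/17 = 0.020 kg m⁻⁴
  89–96 m: Δρ/Δz = 0.03/7 = 4.3 × 10⁻³ kg m⁻⁴
  96–110 m: Δρ/Δz = 0.10/14 = 7.1 × 10⁻³ kg m⁻⁴
The largest gradient is in the 72–89 m interval — the pycnocline.

72–89 m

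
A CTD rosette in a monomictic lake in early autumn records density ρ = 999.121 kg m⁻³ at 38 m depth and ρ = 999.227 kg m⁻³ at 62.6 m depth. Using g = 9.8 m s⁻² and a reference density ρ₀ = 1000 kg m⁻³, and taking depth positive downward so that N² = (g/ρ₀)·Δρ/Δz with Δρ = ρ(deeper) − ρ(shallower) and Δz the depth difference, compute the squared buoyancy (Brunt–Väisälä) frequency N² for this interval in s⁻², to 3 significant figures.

Δρ = 999.227 − 999.121 = 0.106 kg m⁻³ over Δz = 62.6 − 38 = 24.6 m.
N² = (9.8/1000) × (0.106/24.6) = 4.2228 × 10⁻⁵ s⁻² ≈ 4.22 × 10⁻⁵ s⁻².

4.22 × 10⁻⁵ s⁻²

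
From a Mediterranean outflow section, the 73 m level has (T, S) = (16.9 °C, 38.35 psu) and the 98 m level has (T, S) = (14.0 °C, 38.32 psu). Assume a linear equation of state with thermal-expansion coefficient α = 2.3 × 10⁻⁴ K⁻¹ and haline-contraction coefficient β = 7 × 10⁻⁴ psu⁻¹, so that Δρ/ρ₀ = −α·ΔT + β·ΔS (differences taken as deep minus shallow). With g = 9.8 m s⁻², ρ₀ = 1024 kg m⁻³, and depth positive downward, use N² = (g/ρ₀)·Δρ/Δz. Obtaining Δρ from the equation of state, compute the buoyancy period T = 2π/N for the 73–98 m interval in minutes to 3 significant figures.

ΔT = -2.9 K, ΔS = -0.03 psu (deep − shallow).
Δρ/ρ₀ = −αΔT + βΔS = 6.67 × 10⁻⁴ − 2.10 × 10⁻⁵ = 6.46 × 10⁻⁴, so Δρ ≈ 0.6615 kg m⁻³.
N² = (g/ρ₀)·Δρ/Δz = g·(Δρ/ρ₀)/Δz = 9.8 × 6.46 × 10⁻⁴ / 25 = 2.5323 × 10⁻⁴ s⁻².
N = √(2.5323 × 10⁻⁴) = 0.015913 rad s⁻¹ → T = 2π/N = 394.85 s = 6.5808 min ≈ 6.58 min.

6.58 min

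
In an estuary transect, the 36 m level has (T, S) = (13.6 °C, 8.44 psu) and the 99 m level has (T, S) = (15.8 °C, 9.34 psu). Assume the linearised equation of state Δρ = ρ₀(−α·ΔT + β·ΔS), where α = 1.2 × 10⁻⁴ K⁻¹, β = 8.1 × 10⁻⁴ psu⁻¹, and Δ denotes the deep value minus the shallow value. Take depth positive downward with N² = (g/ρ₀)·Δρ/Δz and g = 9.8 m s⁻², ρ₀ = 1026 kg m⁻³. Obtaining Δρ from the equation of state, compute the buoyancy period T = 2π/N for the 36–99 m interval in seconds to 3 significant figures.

ΔT = +2.2 K, ΔS = +0.90 psu (deep − shallow).
Δρ/ρ₀ = −αΔT + βΔS = -2.64 × 10⁻⁴ + 7.29 × 10⁻⁴ = 4.65 × 10⁻⁴, so Δρ ≈ 0.4771 kg m⁻³.
N² = (g/ρ₀)·Δρ/Δz = g·(Δρ/ρ₀)/Δz = 9.8 × 4.65 × 10⁻⁴ / 63 = 7.2333 × 10⁻⁵ s⁻².
N = √(7.2333 × 10⁻⁵) = 8.5049 × 10⁻³ rad s⁻¹ → T = 2π/N = 738.77 s ≈ 739 s.

739 s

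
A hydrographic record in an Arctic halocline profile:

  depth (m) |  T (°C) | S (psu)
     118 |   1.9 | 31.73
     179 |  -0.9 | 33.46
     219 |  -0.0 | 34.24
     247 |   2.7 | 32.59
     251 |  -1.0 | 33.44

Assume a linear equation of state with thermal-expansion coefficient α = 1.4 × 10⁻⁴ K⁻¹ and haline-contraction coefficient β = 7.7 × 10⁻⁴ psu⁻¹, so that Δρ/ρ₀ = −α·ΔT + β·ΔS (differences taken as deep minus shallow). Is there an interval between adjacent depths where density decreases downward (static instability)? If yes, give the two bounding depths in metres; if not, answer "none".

Evaluate Δρ/ρ₀ = −αΔT + βΔS across each adjacent pair:
  118–179 m: −αΔT+βΔS = −(1.4 × 10⁻⁴)(-2.8)+(7.7 × 10⁻⁴)(+1.73) = 1.7 × 10⁻³ → stable
  179–219 m: −αΔT+βΔS = −(1.4 × 10⁻⁴)(+0.9)+(7.7 × 10⁻⁴)(+0.78) = 4.7 × 10⁻⁴ → stable
  219–247 m: −αΔT+βΔS = −(1.4 × 10⁻⁴)(+2.7)+(7.7 × 10⁻⁴)(-1.65) = -1.6 × 10⁻³ → UNSTABLE
  247–251 m: −αΔT+βΔS = −(1.4 × 10⁻⁴)(-3.7)+(7.7 × 10⁻⁴)(+0.85) = 1.2 × 10⁻³ → stable
The 219–247 m interval has Δρ < 0: lighter water underlies denser water.

219–247 m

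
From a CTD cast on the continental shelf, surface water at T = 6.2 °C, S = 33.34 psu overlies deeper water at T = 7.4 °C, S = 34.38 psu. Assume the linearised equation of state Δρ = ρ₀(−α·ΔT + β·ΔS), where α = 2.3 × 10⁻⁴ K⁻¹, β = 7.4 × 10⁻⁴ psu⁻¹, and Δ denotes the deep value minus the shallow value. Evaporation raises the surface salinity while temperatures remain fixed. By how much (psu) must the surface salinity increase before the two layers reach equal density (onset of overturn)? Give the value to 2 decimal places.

0.67 psu

Neutral buoyancy requires −α(T_deep − T_surf) + β(S_deep − S_surf′) = 0.
S_surf′ = S_deep − (α/β)·ΔT = 34.38 − (2.3 × 10⁻⁴/7.4 × 10⁻⁴)·(+1.2) = 34.0070 psu.
Increase required: 34.0070 − 33.34 = 0.6670 psu.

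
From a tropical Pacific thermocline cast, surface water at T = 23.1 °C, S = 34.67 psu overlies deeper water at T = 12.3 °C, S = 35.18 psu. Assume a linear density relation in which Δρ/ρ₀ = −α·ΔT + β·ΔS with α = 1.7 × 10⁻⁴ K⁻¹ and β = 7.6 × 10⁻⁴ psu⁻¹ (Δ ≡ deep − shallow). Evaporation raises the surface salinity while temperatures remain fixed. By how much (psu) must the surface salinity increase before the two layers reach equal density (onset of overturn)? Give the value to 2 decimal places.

Neutral buoyancy requires −α(T_deep − T_surf) + β(S_deep − S_surf′) = 0.
S_surf′ = S_deep − (α/β)·ΔT = 35.18 − (1.7 × 10⁻⁴/7.6 × 10⁻⁴)·(-10.8) = 37.5958 psu.
Increase required: 37.5958 − 34.67 = 2.9258 psu.

2.93 psu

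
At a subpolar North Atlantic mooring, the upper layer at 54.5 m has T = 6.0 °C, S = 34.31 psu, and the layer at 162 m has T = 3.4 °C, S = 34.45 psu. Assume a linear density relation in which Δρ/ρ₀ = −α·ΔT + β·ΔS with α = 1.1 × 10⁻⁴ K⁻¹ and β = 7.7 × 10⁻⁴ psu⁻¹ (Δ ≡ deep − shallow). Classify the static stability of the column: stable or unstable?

stable

ΔT = 3.4 − 6.0 = -2.6 K and ΔS = 34.45 − 34.31 = +0.14 psu (deep − shallow).
−αΔT = 2.86 × 10⁻⁴; βΔS = 1.078 × 10⁻⁴; sum Δρ/ρ₀ = 3.938 × 10⁻⁴.
Δρ/ρ₀ > 0, so Δρ > 0: deeper water is denser → statically stable.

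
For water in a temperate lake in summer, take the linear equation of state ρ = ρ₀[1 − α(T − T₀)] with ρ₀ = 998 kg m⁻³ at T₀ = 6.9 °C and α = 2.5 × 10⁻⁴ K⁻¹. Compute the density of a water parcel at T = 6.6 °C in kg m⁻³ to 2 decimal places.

T − T₀ = -0.3 K.
Bracket = 1 − α·(-0.3) = 1 + (7.50 × 10⁻⁵) = 1.0000750.
ρ = 998 × 1.0000750 = 998.07 kg m⁻³.

998.07 kg m⁻³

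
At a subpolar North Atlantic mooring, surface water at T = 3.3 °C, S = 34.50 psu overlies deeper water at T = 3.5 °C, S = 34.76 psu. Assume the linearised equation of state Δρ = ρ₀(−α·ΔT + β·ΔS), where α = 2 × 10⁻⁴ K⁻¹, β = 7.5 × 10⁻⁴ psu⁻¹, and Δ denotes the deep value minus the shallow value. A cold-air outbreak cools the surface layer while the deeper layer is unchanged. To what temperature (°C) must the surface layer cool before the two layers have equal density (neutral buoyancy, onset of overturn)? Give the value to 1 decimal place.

2.5 °C

Neutral buoyancy requires Δρ = 0, i.e. −α(T_deep − T_surf′) + β(S_deep − S_surf) = 0.
T_surf′ = T_deep − (β/α)·ΔS = 3.5 − (7.5 × 10⁻⁴/2 × 10⁻⁴)·(+0.26) = 2.525 °C.
Cooling required: 3.3 − (2.525) = 0.775 °C.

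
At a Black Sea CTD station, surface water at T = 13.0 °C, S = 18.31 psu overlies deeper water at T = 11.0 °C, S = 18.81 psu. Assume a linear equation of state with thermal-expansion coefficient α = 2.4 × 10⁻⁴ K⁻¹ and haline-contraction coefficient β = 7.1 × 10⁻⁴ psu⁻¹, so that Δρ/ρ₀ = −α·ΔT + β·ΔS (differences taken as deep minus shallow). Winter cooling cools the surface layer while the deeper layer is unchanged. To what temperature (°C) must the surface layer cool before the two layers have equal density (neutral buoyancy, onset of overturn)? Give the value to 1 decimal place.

9.5 °C

Neutral buoyancy requires Δρ = 0, i.e. −α(T_deep − T_surf′) + β(S_deep − S_surf) = 0.
T_surf′ = T_deep − (β/α)·ΔS = 11.0 − (7.1 × 10⁻⁴/2.4 × 10⁻⁴)·(+0.50) = 9.521 °C.
Cooling required: 13.0 − (9.521) = 3.479 °C.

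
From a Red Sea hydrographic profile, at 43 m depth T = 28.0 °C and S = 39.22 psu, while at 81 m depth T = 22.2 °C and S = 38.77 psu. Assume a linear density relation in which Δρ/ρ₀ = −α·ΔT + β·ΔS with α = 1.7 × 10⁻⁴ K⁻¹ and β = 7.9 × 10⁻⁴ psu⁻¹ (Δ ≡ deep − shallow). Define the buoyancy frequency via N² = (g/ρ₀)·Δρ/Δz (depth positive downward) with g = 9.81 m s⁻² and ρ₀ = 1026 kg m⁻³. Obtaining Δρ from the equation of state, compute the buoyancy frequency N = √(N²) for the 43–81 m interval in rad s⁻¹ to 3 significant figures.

0.0128 rad s⁻¹

ΔT = -5.8 K, ΔS = -0.45 psu (deep − shallow).
Δρ/ρ₀ = −αΔT + βΔS = 9.86 × 10⁻⁴ − 3.555 × 10⁻⁴ = 6.305 × 10⁻⁴, so Δρ ≈ 0.6469 kg m⁻³.
N² = (g/ρ₀)·Δρ/Δz = g·(Δρ/ρ₀)/Δz = 9.81 × 6.305 × 10⁻⁴ / 38 = 1.6277 × 10⁻⁴ s⁻².
N = √(1.6277 × 10⁻⁴) = 0.012758 rad s⁻¹ ≈ 0.0128 rad s⁻¹.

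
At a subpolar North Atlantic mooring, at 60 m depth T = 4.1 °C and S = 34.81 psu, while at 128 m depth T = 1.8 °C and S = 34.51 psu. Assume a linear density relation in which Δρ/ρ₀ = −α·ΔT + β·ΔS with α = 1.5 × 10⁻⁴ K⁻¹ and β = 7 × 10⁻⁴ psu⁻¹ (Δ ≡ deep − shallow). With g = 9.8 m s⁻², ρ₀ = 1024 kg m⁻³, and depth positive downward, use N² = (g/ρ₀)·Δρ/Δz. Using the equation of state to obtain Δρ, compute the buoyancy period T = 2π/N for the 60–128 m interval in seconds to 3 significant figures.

ΔT = -2.3 K, ΔS = -0.30 psu (deep − shallow).
Δρ/ρ₀ = −αΔT + βΔS = 3.45 × 10⁻⁴ − 2.10 × 10⁻⁴ = 1.35 × 10⁻⁴, so Δρ ≈ 0.1382 kg m⁻³.
N² = (g/ρ₀)·Δρ/Δz = g·(Δρ/ρ₀)/Δz = 9.8 × 1.35 × 10⁻⁴ / 68 = 1.9456 × 10⁻⁵ s⁻².
N = √(1.9456 × 10⁻⁵) = 4.4109 × 10⁻³ rad s⁻¹ → T = 2π/N = 1.4245 × 10³ s ≈ 1.42 × 10³ s.

1.42 × 10³ s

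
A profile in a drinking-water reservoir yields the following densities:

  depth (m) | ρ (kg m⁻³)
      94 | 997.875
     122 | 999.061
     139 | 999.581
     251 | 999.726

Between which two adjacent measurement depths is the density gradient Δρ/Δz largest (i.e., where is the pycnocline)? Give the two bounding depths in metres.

Compute the density gradient over each adjacent pair:
  94–122 m: Δρ/Δz = 1.186/28 = 0.042 kg m⁻⁴
  122–139 m: Δρ/Δz = 0.520/17 = 0.031 kg m⁻⁴
  139–251 m: Δρ/Δz = 0.145/112 = 1.3 × 10⁻³ kg m⁻⁴
The largest gradient is in the 94–122 m interval — the pycnocline.

94–122 m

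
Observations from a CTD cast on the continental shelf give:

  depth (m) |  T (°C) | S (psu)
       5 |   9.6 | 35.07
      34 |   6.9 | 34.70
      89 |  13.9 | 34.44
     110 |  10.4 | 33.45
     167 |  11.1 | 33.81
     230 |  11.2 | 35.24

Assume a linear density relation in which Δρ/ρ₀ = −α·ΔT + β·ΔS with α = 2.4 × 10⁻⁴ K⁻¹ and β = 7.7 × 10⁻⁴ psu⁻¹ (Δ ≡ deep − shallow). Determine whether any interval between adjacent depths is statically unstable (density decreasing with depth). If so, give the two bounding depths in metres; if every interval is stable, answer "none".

34–89 m

Evaluate Δρ/ρ₀ = −αΔT + βΔS across each adjacent pair:
  5–34 m: −αΔT+βΔS = −(2.4 × 10⁻⁴)(-2.7)+(7.7 × 10⁻⁴)(-0.37) = 3.6 × 10⁻⁴ → stable
  34–89 m: −αΔT+βΔS = −(2.4 × 10⁻⁴)(+7.0)+(7.7 × 10⁻⁴)(-0.26) = -1.9 × 10⁻³ → UNSTABLE
  89–110 m: −αΔT+βΔS = −(2.4 × 10⁻⁴)(-3.5)+(7.7 × 10⁻⁴)(-0.99) = 7.8 × 10⁻⁵ → stable
  110–167 m: −αΔT+βΔS = −(2.4 × 10⁻⁴)(+0.7)+(7.7 × 10⁻⁴)(+0.36) = 1.1 × 10⁻⁴ → stable
  167–230 m: −αΔT+βΔS = −(2.4 × 10⁻⁴)(+0.1)+(7.7 × 10⁻⁴)(+1.43) = 1.1 × 10⁻³ → stable
The 34–89 m interval has Δρ < 0: lighter water underlies denser water.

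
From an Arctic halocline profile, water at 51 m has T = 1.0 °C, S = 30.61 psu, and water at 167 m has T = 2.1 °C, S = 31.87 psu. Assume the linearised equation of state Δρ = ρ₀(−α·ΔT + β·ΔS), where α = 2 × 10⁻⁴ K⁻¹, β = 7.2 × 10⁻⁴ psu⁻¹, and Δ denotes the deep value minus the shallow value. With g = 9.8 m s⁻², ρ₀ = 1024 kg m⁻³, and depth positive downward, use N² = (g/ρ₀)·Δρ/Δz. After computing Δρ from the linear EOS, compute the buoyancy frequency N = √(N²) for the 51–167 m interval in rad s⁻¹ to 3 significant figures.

ΔT = +1.1 K, ΔS = +1.26 psu (deep − shallow).
Δρ/ρ₀ = −αΔT + βΔS = -2.20 × 10⁻⁴ + 9.072 × 10⁻⁴ = 6.872 × 10⁻⁴, so Δρ ≈ 0.7037 kg m⁻³.
N² = (g/ρ₀)·Δρ/Δz = g·(Δρ/ρ₀)/Δz = 9.8 × 6.872 × 10⁻⁴ / 116 = 5.8057 × 10⁻⁵ s⁻².
N = √(5.8057 × 10⁻⁵) = 7.6195 × 10⁻³ rad s⁻¹ ≈ 7.62 × 10⁻³ rad s⁻¹.

7.62 × 10⁻³ rad s⁻¹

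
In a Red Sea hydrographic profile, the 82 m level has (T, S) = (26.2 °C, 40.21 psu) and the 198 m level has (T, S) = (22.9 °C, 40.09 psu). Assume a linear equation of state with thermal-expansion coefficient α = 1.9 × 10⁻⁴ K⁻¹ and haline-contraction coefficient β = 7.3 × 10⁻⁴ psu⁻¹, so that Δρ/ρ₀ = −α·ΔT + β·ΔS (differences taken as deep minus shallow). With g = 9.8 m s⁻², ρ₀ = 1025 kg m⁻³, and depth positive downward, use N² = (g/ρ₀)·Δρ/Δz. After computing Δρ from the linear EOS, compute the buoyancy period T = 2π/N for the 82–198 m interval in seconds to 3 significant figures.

931 s

ΔT = -3.3 K, ΔS = -0.12 psu (deep − shallow).
Δρ/ρ₀ = −αΔT + βΔS = 6.27 × 10⁻⁴ − 8.76 × 10⁻⁵ = 5.394 × 10⁻⁴, so Δρ ≈ 0.5529 kg m⁻³.
N² = (g/ρ₀)·Δρ/Δz = g·(Δρ/ρ₀)/Δz = 9.8 × 5.394 × 10⁻⁴ / 116 = 4.5570 × 10⁻⁵ s⁻².
N = √(4.5570 × 10⁻⁵) = 6.7506 × 10⁻³ rad s⁻¹ → T = 2π/N = 930.76 s ≈ 931 s.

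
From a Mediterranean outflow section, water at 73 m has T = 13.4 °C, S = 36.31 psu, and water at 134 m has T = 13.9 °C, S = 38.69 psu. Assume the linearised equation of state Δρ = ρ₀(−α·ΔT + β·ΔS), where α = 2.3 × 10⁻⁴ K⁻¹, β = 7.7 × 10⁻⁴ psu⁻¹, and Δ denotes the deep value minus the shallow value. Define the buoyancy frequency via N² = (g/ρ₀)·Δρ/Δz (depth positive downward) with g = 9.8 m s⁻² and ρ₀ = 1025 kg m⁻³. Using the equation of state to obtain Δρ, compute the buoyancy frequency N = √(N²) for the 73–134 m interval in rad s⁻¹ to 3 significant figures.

0.0166 rad s⁻¹

ΔT = +0.5 K, ΔS = +2.38 psu (deep − shallow).
Δρ/ρ₀ = −αΔT + βΔS = -1.15 × 10⁻⁴ + 1.8326 × 10⁻³ = 1.7176 × 10⁻³, so Δρ ≈ 1.761 kg m⁻³.
N² = (g/ρ₀)·Δρ/Δz = g·(Δρ/ρ₀)/Δz = 9.8 × 1.7176 × 10⁻³ / 61 = 2.7594 × 10⁻⁴ s⁻².
N = √(2.7594 × 10⁻⁴) = 0.016611 rad s⁻¹ ≈ 0.0166 rad s⁻¹.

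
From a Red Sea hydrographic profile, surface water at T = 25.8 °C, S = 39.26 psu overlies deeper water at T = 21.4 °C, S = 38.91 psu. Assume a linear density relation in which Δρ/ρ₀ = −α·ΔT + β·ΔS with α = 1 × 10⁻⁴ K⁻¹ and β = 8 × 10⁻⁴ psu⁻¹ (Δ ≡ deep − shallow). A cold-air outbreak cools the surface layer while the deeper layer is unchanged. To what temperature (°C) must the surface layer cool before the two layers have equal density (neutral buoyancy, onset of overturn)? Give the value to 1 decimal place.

Neutral buoyancy requires Δρ = 0, i.e. −α(T_deep − T_surf′) + β(S_deep − S_surf) = 0.
T_surf′ = T_deep − (β/α)·ΔS = 21.4 − (8 × 10⁻⁴/1 × 10⁻⁴)·(-0.35) = 24.200 °C.
Cooling required: 25.8 − (24.200) = 1.600 °C.

24.2 °C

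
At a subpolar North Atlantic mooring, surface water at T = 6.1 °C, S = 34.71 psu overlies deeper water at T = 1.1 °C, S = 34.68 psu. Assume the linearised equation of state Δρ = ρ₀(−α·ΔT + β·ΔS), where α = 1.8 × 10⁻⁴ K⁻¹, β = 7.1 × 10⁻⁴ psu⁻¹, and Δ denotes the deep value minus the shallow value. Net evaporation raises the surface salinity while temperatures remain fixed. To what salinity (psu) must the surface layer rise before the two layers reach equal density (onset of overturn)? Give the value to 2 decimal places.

35.95 psu

Neutral buoyancy requires −α(T_deep − T_surf) + β(S_deep − S_surf′) = 0.
S_surf′ = S_deep − (α/β)·ΔT = 34.68 − (1.8 × 10⁻⁴/7.1 × 10⁻⁴)·(-5.0) = 35.9476 psu.
Increase required: 35.9476 − 34.71 = 1.2376 psu.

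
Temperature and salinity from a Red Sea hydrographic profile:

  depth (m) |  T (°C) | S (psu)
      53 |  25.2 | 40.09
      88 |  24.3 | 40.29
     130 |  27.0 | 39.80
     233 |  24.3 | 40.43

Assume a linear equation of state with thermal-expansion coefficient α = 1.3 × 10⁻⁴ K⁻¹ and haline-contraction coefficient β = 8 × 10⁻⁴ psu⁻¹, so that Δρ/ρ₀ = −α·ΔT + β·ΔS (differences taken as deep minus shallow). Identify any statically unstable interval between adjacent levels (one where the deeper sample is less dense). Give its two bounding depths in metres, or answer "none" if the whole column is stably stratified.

Evaluate Δρ/ρ₀ = −αΔT + βΔS across each adjacent pair:
  53–88 m: −αΔT+βΔS = −(1.3 × 10⁻⁴)(-0.9)+(8 × 10⁻⁴)(+0.20) = 2.8 × 10⁻⁴ → stable
  88–130 m: −αΔT+βΔS = −(1.3 × 10⁻⁴)(+2.7)+(8 × 10⁻⁴)(-0.49) = -7.4 × 10⁻⁴ → UNSTABLE
  130–233 m: −αΔT+βΔS = −(1.3 × 10⁻⁴)(-2.7)+(8 × 10⁻⁴)(+0.63) = 8.5 × 10⁻⁴ → stable
The 88–130 m interval has Δρ < 0: lighter water underlies denser water.

88–130 m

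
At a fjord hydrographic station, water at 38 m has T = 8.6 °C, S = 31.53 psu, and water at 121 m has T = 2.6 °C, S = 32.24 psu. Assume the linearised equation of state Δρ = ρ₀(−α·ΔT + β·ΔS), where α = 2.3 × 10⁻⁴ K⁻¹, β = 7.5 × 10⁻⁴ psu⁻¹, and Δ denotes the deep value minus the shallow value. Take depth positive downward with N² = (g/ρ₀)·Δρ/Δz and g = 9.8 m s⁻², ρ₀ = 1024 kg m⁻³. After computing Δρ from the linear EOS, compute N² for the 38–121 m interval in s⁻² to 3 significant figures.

2.26 × 10⁻⁴ s⁻²

ΔT = -6.0 K, ΔS = +0.71 psu (deep − shallow).
Δρ/ρ₀ = −αΔT + βΔS = 1.38 × 10⁻³ + 5.325 × 10⁻⁴ = 1.9125 × 10⁻³, so Δρ ≈ 1.958 kg m⁻³.
N² = (g/ρ₀)·Δρ/Δz = g·(Δρ/ρ₀)/Δz = 9.8 × 1.9125 × 10⁻³ / 83 = 2.2581 × 10⁻⁴ s⁻² ≈ 2.26 × 10⁻⁴ s⁻².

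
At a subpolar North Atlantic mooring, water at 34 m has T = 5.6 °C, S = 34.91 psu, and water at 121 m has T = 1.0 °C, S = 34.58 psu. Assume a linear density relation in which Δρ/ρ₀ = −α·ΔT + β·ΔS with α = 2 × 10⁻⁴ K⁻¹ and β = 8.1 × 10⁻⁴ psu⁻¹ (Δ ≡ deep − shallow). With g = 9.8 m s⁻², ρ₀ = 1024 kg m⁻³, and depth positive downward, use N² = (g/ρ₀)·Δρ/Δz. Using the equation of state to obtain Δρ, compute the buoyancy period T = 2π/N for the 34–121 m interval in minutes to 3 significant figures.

ΔT = -4.6 K, ΔS = -0.33 psu (deep − shallow).
Δρ/ρ₀ = −αΔT + βΔS = 9.20 × 10⁻⁴ − 2.673 × 10⁻⁴ = 6.527 × 10⁻⁴, so Δρ ≈ 0.6684 kg m⁻³.
N² = (g/ρ₀)·Δρ/Δz = g·(Δρ/ρ₀)/Δz = 9.8 × 6.527 × 10⁻⁴ / 87 = 7.3523 × 10⁻⁵ s⁻².
N = √(7.3523 × 10⁻⁵) = 8.5746 × 10⁻³ rad s⁻¹ → T = 2π/N = 732.77 s = 12.213 min ≈ 12.2 min.

12.2 min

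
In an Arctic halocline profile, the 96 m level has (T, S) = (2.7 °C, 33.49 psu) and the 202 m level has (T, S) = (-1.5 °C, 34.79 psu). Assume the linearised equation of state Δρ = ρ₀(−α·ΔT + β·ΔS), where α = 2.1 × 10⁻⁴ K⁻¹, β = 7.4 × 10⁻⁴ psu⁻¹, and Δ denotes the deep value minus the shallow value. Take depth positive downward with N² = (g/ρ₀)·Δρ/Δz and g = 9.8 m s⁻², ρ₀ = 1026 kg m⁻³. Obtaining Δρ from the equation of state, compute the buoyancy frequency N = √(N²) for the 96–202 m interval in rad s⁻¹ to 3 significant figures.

ΔT = -4.2 K, ΔS = +1.30 psu (deep − shallow).
Δρ/ρ₀ = −αΔT + βΔS = 8.82 × 10⁻⁴ + 9.62 × 10⁻⁴ = 1.844 × 10⁻³, so Δρ ≈ 1.892 kg m⁻³.
N² = (g/ρ₀)·Δρ/Δz = g·(Δρ/ρ₀)/Δz = 9.8 × 1.844 × 10⁻³ / 106 = 1.7048 × 10⁻⁴ s⁻².
N = √(1.7048 × 10⁻⁴) = 0.013057 rad s⁻¹ ≈ 0.0131 rad s⁻¹.

0.0131 rad s⁻¹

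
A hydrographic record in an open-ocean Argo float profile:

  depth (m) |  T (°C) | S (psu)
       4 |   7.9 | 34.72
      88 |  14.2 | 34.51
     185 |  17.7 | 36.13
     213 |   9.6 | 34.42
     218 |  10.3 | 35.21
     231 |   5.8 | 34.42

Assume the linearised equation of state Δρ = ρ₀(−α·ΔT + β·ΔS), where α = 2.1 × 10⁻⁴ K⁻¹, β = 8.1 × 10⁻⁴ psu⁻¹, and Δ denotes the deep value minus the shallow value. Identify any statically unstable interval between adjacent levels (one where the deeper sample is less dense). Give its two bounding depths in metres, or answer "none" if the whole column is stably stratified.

4–88 m

Evaluate Δρ/ρ₀ = −αΔT + βΔS across each adjacent pair:
  4–88 m: −αΔT+βΔS = −(2.1 × 10⁻⁴)(+6.3)+(8.1 × 10⁻⁴)(-0.21) = -1.5 × 10⁻³ → UNSTABLE
  88–185 m: −αΔT+βΔS = −(2.1 × 10⁻⁴)(+3.5)+(8.1 × 10⁻⁴)(+1.62) = 5.8 × 10⁻⁴ → stable
  185–213 m: −αΔT+βΔS = −(2.1 × 10⁻⁴)(-8.1)+(8.1 × 10⁻⁴)(-1.71) = 3.2 × 10⁻⁴ → stable
  213–218 m: −αΔT+βΔS = −(2.1 × 10⁻⁴)(+0.7)+(8.1 × 10⁻⁴)(+0.79) = 4.9 × 10⁻⁴ → stable
  218–231 m: −αΔT+βΔS = −(2.1 × 10⁻⁴)(-4.5)+(8.1 × 10⁻⁴)(-0.79) = 3.1 × 10⁻⁴ → stable
The 4–88 m interval has Δρ < 0: lighter water underlies denser water.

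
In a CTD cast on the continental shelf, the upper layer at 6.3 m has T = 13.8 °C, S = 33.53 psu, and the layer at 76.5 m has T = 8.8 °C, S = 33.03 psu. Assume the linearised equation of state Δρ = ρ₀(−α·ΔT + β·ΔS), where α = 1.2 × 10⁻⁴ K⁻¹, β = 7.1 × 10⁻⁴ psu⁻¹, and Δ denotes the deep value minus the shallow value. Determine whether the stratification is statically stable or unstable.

ΔT = 8.8 − 13.8 = -5.0 K and ΔS = 33.03 − 33.53 = -0.50 psu (deep − shallow).
−αΔT = 6.00 × 10⁻⁴; βΔS = -3.55 × 10⁻⁴; sum Δρ/ρ₀ = 2.45 × 10⁻⁴.
Δρ/ρ₀ > 0, so Δρ > 0: deeper water is denser → statically stable.

stable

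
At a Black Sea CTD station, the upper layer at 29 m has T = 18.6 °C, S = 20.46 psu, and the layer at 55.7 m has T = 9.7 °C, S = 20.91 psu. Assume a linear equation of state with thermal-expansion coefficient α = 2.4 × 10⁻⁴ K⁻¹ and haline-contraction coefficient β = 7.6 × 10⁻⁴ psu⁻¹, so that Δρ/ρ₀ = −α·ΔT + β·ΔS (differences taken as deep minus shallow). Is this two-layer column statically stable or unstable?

ΔT = 9.7 − 18.6 = -8.9 K and ΔS = 20.91 − 20.46 = +0.45 psu (deep − shallow).
−αΔT = 2.136 × 10⁻³; βΔS = 3.42 × 10⁻⁴; sum Δρ/ρ₀ = 2.478 × 10⁻³.
Δρ/ρ₀ > 0, so Δρ > 0: deeper water is denser → statically stable.

stable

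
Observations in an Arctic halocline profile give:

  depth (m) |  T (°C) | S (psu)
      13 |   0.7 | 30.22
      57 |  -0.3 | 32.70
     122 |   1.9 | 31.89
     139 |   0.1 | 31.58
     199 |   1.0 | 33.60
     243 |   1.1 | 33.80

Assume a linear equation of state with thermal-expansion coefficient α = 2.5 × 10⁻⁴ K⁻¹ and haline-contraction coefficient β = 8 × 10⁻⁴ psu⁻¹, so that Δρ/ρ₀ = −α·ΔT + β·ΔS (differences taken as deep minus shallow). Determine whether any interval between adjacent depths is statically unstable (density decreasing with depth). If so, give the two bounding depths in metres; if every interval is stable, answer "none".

57–122 m

Evaluate Δρ/ρ₀ = −αΔT + βΔS across each adjacent pair:
  13–57 m: −αΔT+βΔS = −(2.5 × 10⁻⁴)(-1.0)+(8 × 10⁻⁴)(+2.48) = 2.2 × 10⁻³ → stable
  57–122 m: −αΔT+βΔS = −(2.5 × 10⁻⁴)(+2.2)+(8 × 10⁻⁴)(-0.81) = -1.2 × 10⁻³ → UNSTABLE
  122–139 m: −αΔT+βΔS = −(2.5 × 10⁻⁴)(-1.8)+(8 × 10⁻⁴)(-0.31) = 2.0 × 10⁻⁴ → stable
  139–199 m: −αΔT+βΔS = −(2.5 × 10⁻⁴)(+0.9)+(8 × 10⁻⁴)(+2.02) = 1.4 × 10⁻³ → stable
  199–243 m: −αΔT+βΔS = −(2.5 × 10⁻⁴)(+0.1)+(8 × 10⁻⁴)(+0.20) = 1.4 × 10⁻⁴ → stable
The 57–122 m interval has Δρ < 0: lighter water underlies denser water.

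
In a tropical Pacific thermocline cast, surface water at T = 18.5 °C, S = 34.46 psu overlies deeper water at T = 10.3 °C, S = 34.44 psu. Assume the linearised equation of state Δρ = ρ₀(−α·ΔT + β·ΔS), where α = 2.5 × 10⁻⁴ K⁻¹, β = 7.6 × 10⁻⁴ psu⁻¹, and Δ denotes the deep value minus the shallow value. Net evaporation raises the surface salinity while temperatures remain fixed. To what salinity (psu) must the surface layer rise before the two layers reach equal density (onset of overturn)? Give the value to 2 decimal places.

Neutral buoyancy requires −α(T_deep − T_surf) + β(S_deep − S_surf′) = 0.
S_surf′ = S_deep − (α/β)·ΔT = 34.44 − (2.5 × 10⁻⁴/7.6 × 10⁻⁴)·(-8.2) = 37.1374 psu.
Increase required: 37.1374 − 34.46 = 2.6774 psu.

37.14 psu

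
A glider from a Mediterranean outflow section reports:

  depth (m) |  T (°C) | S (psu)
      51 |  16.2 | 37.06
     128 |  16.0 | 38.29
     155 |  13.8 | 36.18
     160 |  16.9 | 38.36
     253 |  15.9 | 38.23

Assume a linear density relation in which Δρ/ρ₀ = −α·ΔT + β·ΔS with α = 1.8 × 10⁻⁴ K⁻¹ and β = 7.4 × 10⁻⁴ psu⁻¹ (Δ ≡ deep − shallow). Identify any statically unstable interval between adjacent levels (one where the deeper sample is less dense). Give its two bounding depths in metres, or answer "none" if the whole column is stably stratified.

128–155 m

Evaluate Δρ/ρ₀ = −αΔT + βΔS across each adjacent pair:
  51–128 m: −αΔT+βΔS = −(1.8 × 10⁻⁴)(-0.2)+(7.4 × 10⁻⁴)(+1.23) = 9.5 × 10⁻⁴ → stable
  128–155 m: −αΔT+βΔS = −(1.8 × 10⁻⁴)(-2.2)+(7.4 × 10⁻⁴)(-2.11) = -1.2 × 10⁻³ → UNSTABLE
  155–160 m: −αΔT+βΔS = −(1.8 × 10⁻⁴)(+3.1)+(7.4 × 10⁻⁴)(+2.18) = 1.1 × 10⁻³ → stable
  160–253 m: −αΔT+βΔS = −(1.8 × 10⁻⁴)(-1.0)+(7.4 × 10⁻⁴)(-0.13) = 8.4 × 10⁻⁵ → stable
The 128–155 m interval has Δρ < 0: lighter water underlies denser water.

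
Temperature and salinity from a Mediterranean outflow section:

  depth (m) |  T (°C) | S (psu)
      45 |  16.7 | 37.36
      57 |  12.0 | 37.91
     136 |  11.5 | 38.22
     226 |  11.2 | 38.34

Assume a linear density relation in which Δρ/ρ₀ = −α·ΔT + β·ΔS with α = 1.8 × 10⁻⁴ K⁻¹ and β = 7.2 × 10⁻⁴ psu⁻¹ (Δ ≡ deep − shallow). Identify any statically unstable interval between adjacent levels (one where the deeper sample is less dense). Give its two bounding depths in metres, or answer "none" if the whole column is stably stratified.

none

Evaluate Δρ/ρ₀ = −αΔT + βΔS across each adjacent pair:
  45–57 m: −αΔT+βΔS = −(1.8 × 10⁻⁴)(-4.7)+(7.2 × 10⁻⁴)(+0.55) = 1.2 × 10⁻³ → stable
  57–136 m: −αΔT+βΔS = −(1.8 × 10⁻⁴)(-0.5)+(7.2 × 10⁻⁴)(+0.31) = 3.1 × 10⁻⁴ → stable
  136–226 m: −αΔT+βΔS = −(1.8 × 10⁻⁴)(-0.3)+(7.2 × 10⁻⁴)(+0.12) = 1.4 × 10⁻⁴ → stable
Every interval has Δρ > 0: the column is stably stratified throughout.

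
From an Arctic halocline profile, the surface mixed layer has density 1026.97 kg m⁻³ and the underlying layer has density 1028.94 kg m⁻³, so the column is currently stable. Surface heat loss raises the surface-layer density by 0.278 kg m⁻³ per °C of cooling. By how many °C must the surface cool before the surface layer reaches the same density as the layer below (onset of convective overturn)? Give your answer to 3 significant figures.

Density deficit of the surface layer: 1028.94 − 1026.97 = 1.97 kg m⁻³.
Required change = 1.97 / 0.278 = 7.09 °C.

7.09 °C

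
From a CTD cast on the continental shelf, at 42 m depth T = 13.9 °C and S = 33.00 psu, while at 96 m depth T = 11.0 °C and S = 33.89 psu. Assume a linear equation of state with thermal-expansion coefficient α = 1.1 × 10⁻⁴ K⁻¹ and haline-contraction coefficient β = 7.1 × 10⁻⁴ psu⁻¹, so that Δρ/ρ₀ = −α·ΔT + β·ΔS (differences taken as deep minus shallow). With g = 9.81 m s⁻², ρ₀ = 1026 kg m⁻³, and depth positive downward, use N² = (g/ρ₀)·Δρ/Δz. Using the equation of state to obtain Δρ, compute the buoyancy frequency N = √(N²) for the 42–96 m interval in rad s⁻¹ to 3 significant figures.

ΔT = -2.9 K, ΔS = +0.89 psu (deep − shallow).
Δρ/ρ₀ = −αΔT + βΔS = 3.19 × 10⁻⁴ + 6.319 × 10⁻⁴ = 9.509 × 10⁻⁴, so Δρ ≈ 0.9756 kg m⁻³.
N² = (g/ρ₀)·Δρ/Δz = g·(Δρ/ρ₀)/Δz = 9.81 × 9.509 × 10⁻⁴ / 54 = 1.7275 × 10⁻⁴ s⁻².
N = √(1.7275 × 10⁻⁴) = 0.013143 rad s⁻¹ ≈ 0.0131 rad s⁻¹.

0.0131 rad s⁻¹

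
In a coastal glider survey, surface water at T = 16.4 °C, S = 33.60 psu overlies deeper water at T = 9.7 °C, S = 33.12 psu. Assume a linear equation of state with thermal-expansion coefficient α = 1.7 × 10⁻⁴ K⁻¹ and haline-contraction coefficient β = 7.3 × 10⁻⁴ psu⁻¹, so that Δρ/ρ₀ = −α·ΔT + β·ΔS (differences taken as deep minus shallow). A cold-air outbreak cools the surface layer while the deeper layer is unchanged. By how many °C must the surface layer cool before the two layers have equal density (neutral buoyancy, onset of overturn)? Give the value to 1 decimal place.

Neutral buoyancy requires Δρ = 0, i.e. −α(T_deep − T_surf′) + β(S_deep − S_surf) = 0.
T_surf′ = T_deep − (β/α)·ΔS = 9.7 − (7.3 × 10⁻⁴/1.7 × 10⁻⁴)·(-0.48) = 11.761 °C.
Cooling required: 16.4 − (11.761) = 4.639 °C.

4.6 °C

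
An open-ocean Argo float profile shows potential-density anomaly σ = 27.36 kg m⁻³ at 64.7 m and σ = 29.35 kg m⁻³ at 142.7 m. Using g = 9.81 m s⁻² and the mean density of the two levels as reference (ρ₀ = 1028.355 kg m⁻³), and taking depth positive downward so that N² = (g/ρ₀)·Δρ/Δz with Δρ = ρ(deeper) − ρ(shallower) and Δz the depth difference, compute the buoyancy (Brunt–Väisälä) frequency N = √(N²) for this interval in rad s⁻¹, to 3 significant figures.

Δρ = 1029.35 − 1027.36 = 1.99 kg m⁻³ over Δz = 142.7 − 64.7 = 78 m.
N² = (9.81/1028.355) × (1.99/78) = 2.4338 × 10⁻⁴ s⁻².
N = √(2.4338 × 10⁻⁴) = 0.015601 rad s⁻¹ ≈ 0.0156 rad s⁻¹.
A positive N² confirms static stability across the interval.

0.0156 rad s⁻¹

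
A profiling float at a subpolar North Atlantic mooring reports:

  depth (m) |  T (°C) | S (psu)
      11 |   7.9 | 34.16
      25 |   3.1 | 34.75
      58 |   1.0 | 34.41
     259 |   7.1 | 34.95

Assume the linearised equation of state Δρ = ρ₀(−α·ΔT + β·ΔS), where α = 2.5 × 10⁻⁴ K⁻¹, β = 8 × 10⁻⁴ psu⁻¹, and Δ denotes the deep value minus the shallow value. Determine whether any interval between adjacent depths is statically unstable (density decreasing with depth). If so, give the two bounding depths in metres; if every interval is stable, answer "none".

58–259 m

Evaluate Δρ/ρ₀ = −αΔT + βΔS across each adjacent pair:
  11–25 m: −αΔT+βΔS = −(2.5 × 10⁻⁴)(-4.8)+(8 × 10⁻⁴)(+0.59) = 1.7 × 10⁻³ → stable
  25–58 m: −αΔT+βΔS = −(2.5 × 10⁻⁴)(-2.1)+(8 × 10⁻⁴)(-0.34) = 2.5 × 10⁻⁴ → stable
  58–259 m: −αΔT+βΔS = −(2.5 × 10⁻⁴)(+6.1)+(8 × 10⁻⁴)(+0.54) = -1.1 × 10⁻³ → UNSTABLE
The 58–259 m interval has Δρ < 0: lighter water underlies denser water.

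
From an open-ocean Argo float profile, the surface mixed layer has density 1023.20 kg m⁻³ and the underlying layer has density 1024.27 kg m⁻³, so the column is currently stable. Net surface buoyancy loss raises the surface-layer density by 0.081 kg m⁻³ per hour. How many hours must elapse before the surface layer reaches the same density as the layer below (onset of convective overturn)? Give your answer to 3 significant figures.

13.2 hours

Density deficit of the surface layer: 1024.27 − 1023.20 = 1.07 kg m⁻³.
Required change = 1.07 / 0.081 = 13.2 hours.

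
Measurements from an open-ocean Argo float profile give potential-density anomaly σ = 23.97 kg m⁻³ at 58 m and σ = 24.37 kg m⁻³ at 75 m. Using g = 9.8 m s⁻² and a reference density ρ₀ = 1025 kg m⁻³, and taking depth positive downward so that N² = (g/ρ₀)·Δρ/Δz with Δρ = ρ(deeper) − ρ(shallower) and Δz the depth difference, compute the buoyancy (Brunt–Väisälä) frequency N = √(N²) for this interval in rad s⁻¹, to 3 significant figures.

Δρ = 1024.37 − 1023.97 = 0.40 kg m⁻³ over Δz = 75 − 58 = 17 m.
N² = (9.8/1025) × (0.40/17) = 2.2496 × 10⁻⁴ s⁻².
N = √(2.2496 × 10⁻⁴) = 0.014999 rad s⁻¹ ≈ 0.0150 rad s⁻¹.

0.0150 rad s⁻¹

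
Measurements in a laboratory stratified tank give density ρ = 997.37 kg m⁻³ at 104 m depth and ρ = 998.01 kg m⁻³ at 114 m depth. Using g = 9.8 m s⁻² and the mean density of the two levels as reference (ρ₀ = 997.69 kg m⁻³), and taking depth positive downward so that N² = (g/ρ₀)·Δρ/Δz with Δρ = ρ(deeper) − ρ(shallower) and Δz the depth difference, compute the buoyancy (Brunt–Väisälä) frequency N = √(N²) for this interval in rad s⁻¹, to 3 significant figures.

Δρ = 998.01 − 997.37 = 0.64 kg m⁻³ over Δz = 114 − 104 = 10 m.
N² = (9.8/997.69) × (0.64/10) = 6.2865 × 10⁻⁴ s⁻².
N = √(6.2865 × 10⁻⁴) = 0.025073 rad s⁻¹ ≈ 0.0251 rad s⁻¹.

0.0251 rad s⁻¹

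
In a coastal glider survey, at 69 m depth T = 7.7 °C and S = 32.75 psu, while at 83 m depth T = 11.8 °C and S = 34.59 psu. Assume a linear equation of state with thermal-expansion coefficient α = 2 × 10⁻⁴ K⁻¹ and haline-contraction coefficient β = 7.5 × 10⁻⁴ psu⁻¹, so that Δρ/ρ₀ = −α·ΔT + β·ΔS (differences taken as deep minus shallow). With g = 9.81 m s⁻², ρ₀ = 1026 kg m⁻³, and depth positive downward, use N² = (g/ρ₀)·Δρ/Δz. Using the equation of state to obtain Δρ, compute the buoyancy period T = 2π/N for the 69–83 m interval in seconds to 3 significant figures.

ΔT = +4.1 K, ΔS = +1.84 psu (deep − shallow).
Δρ/ρ₀ = −αΔT + βΔS = -8.20 × 10⁻⁴ + 1.38 × 10⁻³ = 5.60 × 10⁻⁴, so Δρ ≈ 0.5746 kg m⁻³.
N² = (g/ρ₀)·Δρ/Δz = g·(Δρ/ρ₀)/Δz = 9.81 × 5.60 × 10⁻⁴ / 14 = 3.9240 × 10⁻⁴ s⁻².
N = √(3.9240 × 10⁻⁴) = 0.019809 rad s⁻¹ → T = 2π/N = 317.19 s ≈ 317 s.

317 s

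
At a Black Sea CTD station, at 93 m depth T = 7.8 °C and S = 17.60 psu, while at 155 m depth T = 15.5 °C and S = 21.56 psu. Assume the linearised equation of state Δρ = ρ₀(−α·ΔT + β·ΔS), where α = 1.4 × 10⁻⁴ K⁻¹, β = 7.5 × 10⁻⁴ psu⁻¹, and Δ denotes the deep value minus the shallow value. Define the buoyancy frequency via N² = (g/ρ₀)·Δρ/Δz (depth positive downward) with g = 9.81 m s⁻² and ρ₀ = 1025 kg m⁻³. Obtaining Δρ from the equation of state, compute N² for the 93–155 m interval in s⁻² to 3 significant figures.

2.99 × 10⁻⁴ s⁻²

ΔT = +7.7 K, ΔS = +3.96 psu (deep − shallow).
Δρ/ρ₀ = −αΔT + βΔS = -1.078 × 10⁻³ + 2.97 × 10⁻³ = 1.892 × 10⁻³, so Δρ ≈ 1.939 kg m⁻³.
N² = (g/ρ₀)·Δρ/Δz = g·(Δρ/ρ₀)/Δz = 9.81 × 1.892 × 10⁻³ / 62 = 2.9936 × 10⁻⁴ s⁻² ≈ 2.99 × 10⁻⁴ s⁻².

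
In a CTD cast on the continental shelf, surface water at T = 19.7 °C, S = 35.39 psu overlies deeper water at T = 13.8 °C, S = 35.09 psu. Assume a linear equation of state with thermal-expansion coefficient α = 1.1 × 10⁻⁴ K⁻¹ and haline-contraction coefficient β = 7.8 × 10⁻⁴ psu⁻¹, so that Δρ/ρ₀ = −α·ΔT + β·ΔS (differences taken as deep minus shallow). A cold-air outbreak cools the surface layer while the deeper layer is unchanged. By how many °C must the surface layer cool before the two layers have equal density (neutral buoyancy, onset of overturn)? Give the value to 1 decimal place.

Neutral buoyancy requires Δρ = 0, i.e. −α(T_deep − T_surf′) + β(S_deep − S_surf) = 0.
T_surf′ = T_deep − (β/α)·ΔS = 13.8 − (7.8 × 10⁻⁴/1.1 × 10⁻⁴)·(-0.30) = 15.927 °C.
Cooling required: 19.7 − (15.927) = 3.773 °C.

3.8 °C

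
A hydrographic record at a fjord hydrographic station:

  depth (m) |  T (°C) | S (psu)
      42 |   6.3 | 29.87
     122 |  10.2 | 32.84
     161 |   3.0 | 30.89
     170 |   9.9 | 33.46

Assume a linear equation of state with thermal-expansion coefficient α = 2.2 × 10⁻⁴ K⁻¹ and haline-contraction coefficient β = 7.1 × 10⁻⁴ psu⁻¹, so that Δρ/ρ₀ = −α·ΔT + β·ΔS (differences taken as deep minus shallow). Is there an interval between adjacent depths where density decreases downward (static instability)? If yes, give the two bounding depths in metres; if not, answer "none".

Evaluate Δρ/ρ₀ = −αΔT + βΔS across each adjacent pair:
  42–122 m: −αΔT+βΔS = −(2.2 × 10⁻⁴)(+3.9)+(7.1 × 10⁻⁴)(+2.97) = 1.3 × 10⁻³ → stable
  122–161 m: −αΔT+βΔS = −(2.2 × 10⁻⁴)(-7.2)+(7.1 × 10⁻⁴)(-1.95) = 2.0 × 10⁻⁴ → stable
  161–170 m: −αΔT+βΔS = −(2.2 × 10⁻⁴)(+6.9)+(7.1 × 10⁻⁴)(+2.57) = 3.1 × 10⁻⁴ → stable
Every interval has Δρ > 0: the column is stably stratified throughout.

none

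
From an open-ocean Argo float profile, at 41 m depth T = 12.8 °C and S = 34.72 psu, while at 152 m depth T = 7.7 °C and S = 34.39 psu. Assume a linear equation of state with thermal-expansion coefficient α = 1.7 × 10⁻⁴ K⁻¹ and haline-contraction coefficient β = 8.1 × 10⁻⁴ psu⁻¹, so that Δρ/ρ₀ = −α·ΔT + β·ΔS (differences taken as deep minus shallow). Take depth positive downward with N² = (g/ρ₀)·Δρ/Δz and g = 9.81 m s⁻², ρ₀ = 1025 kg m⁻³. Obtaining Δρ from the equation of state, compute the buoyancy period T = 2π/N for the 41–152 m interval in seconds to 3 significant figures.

863 s

ΔT = -5.1 K, ΔS = -0.33 psu (deep − shallow).
Δρ/ρ₀ = −αΔT + βΔS = 8.67 × 10⁻⁴ − 2.673 × 10⁻⁴ = 5.997 × 10⁻⁴, so Δρ ≈ 0.6147 kg m⁻³.
N² = (g/ρ₀)·Δρ/Δz = g·(Δρ/ρ₀)/Δz = 9.81 × 5.997 × 10⁻⁴ / 111 = 5.3001 × 10⁻⁵ s⁻².
N = √(5.3001 × 10⁻⁵) = 7.2802 × 10⁻³ rad s⁻¹ → T = 2π/N = 863.05 s ≈ 863 s.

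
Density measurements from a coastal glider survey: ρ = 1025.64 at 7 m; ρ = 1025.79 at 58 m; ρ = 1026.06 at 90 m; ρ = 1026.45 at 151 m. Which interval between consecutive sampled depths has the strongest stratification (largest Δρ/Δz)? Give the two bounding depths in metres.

Compute the density gradient over each adjacent pair:
  7–58 m: Δρ/Δz = 0.15/51 = 2.9 × 10⁻³ kg m⁻⁴
  58–90 m: Δρ/Δz = 0.27/32 = 8.4 × 10⁻³ kg m⁻⁴
  90–151 m: Δρ/Δz = 0.39/61 = 6.4 × 10⁻³ kg m⁻⁴
The largest gradient is in the 58–90 m interval — the pycnocline.

58–90 m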